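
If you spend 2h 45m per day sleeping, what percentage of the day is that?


11.5%

Time: 165 minutes
Day: 1440 minutes
Percentage = (165/1440) × 100 ≈ 11.5%


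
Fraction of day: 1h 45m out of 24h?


Total minutes: 1×60 + 45 = 105
Day = 24×60 = 1440 minutes
Fraction = 105/1440 ≈ 0.0729
As a percentage: 105/1440 × 100 ≈ 7.29%

0.0729 (7.29%)


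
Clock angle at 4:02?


Hour hand = 4×30 + 2×0.5 = 121.0°
Minute hand = 2×6 = 12°
Difference = |121.0 - 12| = 109.0°

109.0°


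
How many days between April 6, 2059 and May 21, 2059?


45 days

From April 6, 2059 to May 21, 2059
Rest of April 2059: 30 - 6 = 24
Days into May 2059: 21
Total = 24 + 21 = 45 days


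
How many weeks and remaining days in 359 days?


51 weeks 2 days

Weeks: 359 ÷ 7 = 51 remainder 2


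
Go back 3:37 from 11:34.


Start: 694 minutes from midnight
Subtract: 217 minutes
Remaining: 694 - 217 = 477
Hours: 7, Minutes: 57

07:57


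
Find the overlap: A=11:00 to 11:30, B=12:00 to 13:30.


Meeting A: 660-690 (in minutes from midnight)
Meeting B: 720-810
Overlap start = max(660, 720) = 720
Overlap end = min(690, 810) = 690
Overlap = max(0, 690 - 720) = 0 min

0 minutes


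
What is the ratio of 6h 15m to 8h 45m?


5:7 (0.71)

Duration 1: 375 minutes
Duration 2: 525 minutes
Ratio = 375:525
GCD = 75
Simplified = 5:7
As a decimal: 5/7 ≈ 0.71


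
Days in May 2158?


31 days

Month: May (month 5)
May has 31 days


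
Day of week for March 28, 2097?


Thursday

Zeller's congruence:
q=28, m=3, k=97, j=20
h = (28 + ⌊13×4/5⌋ + 97 + ⌊97/4⌋ + ⌊20/4⌋ - 2×20) mod 7
= (28 + 10 + 97 + 24 + 5 - 40) mod 7
= 124 mod 7 = 5
h=5 → Thursday


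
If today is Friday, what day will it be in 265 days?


Start: Friday (index 4)
(4 + 265) mod 7
= 269 mod 7
= 3
Index 3 → Thursday

Thursday


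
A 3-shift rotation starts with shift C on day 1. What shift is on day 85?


Shifts: A, B, C
Start: C (index 2)
Day 85: (2 + 85 - 1) mod 3
= 86 mod 3
= 2
Index 2 → shift C

Shift C


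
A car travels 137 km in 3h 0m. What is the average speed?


45.7 km/h

Distance: 137 km
Time: 3 hours
Speed = 137 / 3 ≈ 45.7 km/h


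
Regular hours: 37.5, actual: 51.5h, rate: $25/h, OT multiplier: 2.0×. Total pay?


$1637.50

Regular: 37.5h × $25 = $937.50
Overtime: 51.5 - 37.5 = 14.0h
OT pay: 14.0h × $25 × 2.0 = $700.00
Total = $937.50 + $700.00 = $1637.50


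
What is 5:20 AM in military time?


Input: 5:20 AM
AM hour stays: 5

05:20


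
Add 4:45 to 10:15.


Start: 615 minutes from midnight
Add: 285 minutes
Total: 900 minutes
Hours: 900 ÷ 60 = 15 remainder 0

15:00


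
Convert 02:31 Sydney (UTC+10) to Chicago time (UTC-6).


Time difference = UTC-6 - UTC+10 = -16 hours
New hour = (2 -16) mod 24
= -14 mod 24 = 10
Minutes unchanged → 10:31; -14 < 0 → previous day

10:31 (previous day)


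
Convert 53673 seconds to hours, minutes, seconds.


14h 54m 33s

Hours: 53673 ÷ 3600 = 14 remainder 3273
Minutes: 3273 ÷ 60 = 54 remainder 33
Seconds: 33


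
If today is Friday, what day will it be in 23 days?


Start: Friday (index 4)
(4 + 23) mod 7
= 27 mod 7
= 6
Index 6 → Sunday

Sunday


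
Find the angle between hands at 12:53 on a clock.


Hour hand (12 ≡ 0 on the dial): 0×30 + 53×0.5 = 26.5°
Minute hand = 53×6 = 318°
Difference = |26.5 - 318| = 291.5°
Since > 180°: 360 - 291.5 = 68.5°

68.5°


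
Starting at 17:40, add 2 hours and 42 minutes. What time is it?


Start: 1060 minutes from midnight
Add: 162 minutes
Total: 1222 minutes
Hours: 1222 ÷ 60 = 20 remainder 22

20:22


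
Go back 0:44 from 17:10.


Start: 1030 minutes from midnight
Subtract: 44 minutes
Remaining: 1030 - 44 = 986
Hours: 16, Minutes: 26

16:26


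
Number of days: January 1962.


31 days

Month: January (month 1)
January has 31 days


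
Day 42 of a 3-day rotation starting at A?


Shifts: A, B, C
Start: A (index 0)
Day 42: (0 + 42 - 1) mod 3
= 41 mod 3
= 2
Index 2 → shift C

Shift C


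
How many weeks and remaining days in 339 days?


Weeks: 339 ÷ 7 = 48 remainder 3

48 weeks 3 days


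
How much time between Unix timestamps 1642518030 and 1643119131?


Difference = 1643119131 - 1642518030 = 601101 seconds
In hours: 601101 / 3600 ≈ 167.0
In days: 601101 / 86400 ≈ 6.96

601101 seconds (167.0 hours / 6.96 days)


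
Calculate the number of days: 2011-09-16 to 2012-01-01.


107 days

From September 16, 2011 to January 1, 2012
Rest of September 2011: 30 - 16 = 14
Full months: October 31, November 30, December 31
Days into January 2012: 1
Total = 14 + 31 + 30 + 31 + 1 = 107 days


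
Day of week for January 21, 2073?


Zeller's congruence:
q=21, m=13, k=72, j=20
h = (21 + ⌊13×14/5⌋ + 72 + ⌊72/4⌋ + ⌊20/4⌋ - 2×20) mod 7
= (21 + 36 + 72 + 18 + 5 - 40) mod 7
= 112 mod 7 = 0
h=0 → Saturday

Saturday


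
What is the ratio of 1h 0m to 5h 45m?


Duration 1: 60 minutes
Duration 2: 345 minutes
Ratio = 60:345
GCD = 15
Simplified = 4:23
As a decimal: 4/23 ≈ 0.17

4:23 (0.17)


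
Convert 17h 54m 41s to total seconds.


Hours: 17 × 3600 = 61200
Minutes: 54 × 60 = 3240
Seconds: 41
Total = 61200 + 3240 + 41 = 64481

64481 seconds


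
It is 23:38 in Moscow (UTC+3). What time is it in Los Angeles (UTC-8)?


Time difference = UTC-8 - UTC+3 = -11 hours
New hour = (23 -11) mod 24
= 12 mod 24 = 12
Minutes unchanged → 12:38

12:38


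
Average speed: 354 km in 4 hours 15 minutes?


83.3 km/h

Distance: 354 km
Time: 4h 15m = 255 min = 255/60 = 17/4 hours
Speed = 354 ÷ (17/4) = 354 × 4 / 17 = 1416/17 ≈ 83.3 km/h


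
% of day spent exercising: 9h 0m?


Time: 540 minutes
Day: 1440 minutes
Percentage = (540/1440) × 100 = 37.5%

37.5%


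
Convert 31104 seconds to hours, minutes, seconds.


Hours: 31104 ÷ 3600 = 8 remainder 2304
Minutes: 2304 ÷ 60 = 38 remainder 24
Seconds: 24

8h 38m 24s


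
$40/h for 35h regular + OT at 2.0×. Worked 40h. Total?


Regular: 35h × $40 = $1400.00
Overtime: 40 - 35 = 5h
OT pay: 5h × $40 × 2.0 = $400.00
Total = $1400.00 + $400.00 = $1800.00

$1800.00


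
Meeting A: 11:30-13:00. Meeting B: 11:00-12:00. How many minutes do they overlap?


Meeting A: 690-780 (in minutes from midnight)
Meeting B: 660-720
Overlap start = max(690, 660) = 690
Overlap end = min(780, 720) = 720
Overlap = max(0, 720 - 690) = 30 min

30 minutes


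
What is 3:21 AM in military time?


03:21

Input: 3:21 AM
AM hour stays: 3


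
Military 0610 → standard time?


6:10 AM

Hour: 6
6 < 12 → AM


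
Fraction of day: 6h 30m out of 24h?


Total minutes: 6×60 + 30 = 390
Day = 24×60 = 1440 minutes
Fraction = 390/1440 ≈ 0.2708
As a percentage: 390/1440 × 100 ≈ 27.08%

0.2708 (27.08%)


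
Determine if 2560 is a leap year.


Rules: divisible by 4 AND (not by 100 OR by 400)
2560 ÷ 4 = 640 exactly → divisible by 4
2560 ÷ 100 = 25 remainder 60 → not divisible by 100
Divisible by 4 but not by 100 → leap year

Yes


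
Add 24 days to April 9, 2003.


May 3, 2003

Start: April 9, 2003
Add 24 days
April 9 → May 1: 30 - 9 + 1 = 22 days (24 - 22 = 2 left)
May 1 + 2 = May 3, 2003


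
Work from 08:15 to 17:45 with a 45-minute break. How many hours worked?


Total time = (17×60+45) - (8×60+15)
= 1065 - 495 = 570 min
Minus break: 570 - 45 = 525 min
= 8h 45m

8h 45m (525 minutes)


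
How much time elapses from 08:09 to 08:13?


End time in minutes: 8×60 + 13 = 493
Start time in minutes: 8×60 + 9 = 489
Difference = 493 - 489 = 4 minutes
= 0 hours 4 minutes

0h 4m


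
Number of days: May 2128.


31 days

Month: May (month 5)
May has 31 days


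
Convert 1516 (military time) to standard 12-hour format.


Hour: 15
15 - 12 = 3 → PM

3:16 PM


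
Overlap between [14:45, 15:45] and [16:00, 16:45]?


Meeting A: 885-945 (in minutes from midnight)
Meeting B: 960-1005
Overlap start = max(885, 960) = 960
Overlap end = min(945, 1005) = 945
Overlap = max(0, 945 - 960) = 0 min

0 minutes


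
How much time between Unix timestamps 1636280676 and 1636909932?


629256 seconds (174.8 hours / 7.28 days)

Difference = 1636909932 - 1636280676 = 629256 seconds
In hours: 629256 / 3600 ≈ 174.8
In days: 629256 / 86400 ≈ 7.28


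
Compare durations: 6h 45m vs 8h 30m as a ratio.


27:34 (0.79)

Duration 1: 405 minutes
Duration 2: 510 minutes
Ratio = 405:510
GCD = 15
Simplified = 27:34
As a decimal: 27/34 ≈ 0.79


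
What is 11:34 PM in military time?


Input: 11:34 PM
PM: 11 + 12 = 23

23:34


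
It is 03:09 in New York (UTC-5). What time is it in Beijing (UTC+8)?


Time difference = UTC+8 - UTC-5 = +13 hours
New hour = (3 + 13) mod 24
= 16 mod 24 = 16
Minutes unchanged → 16:09

16:09


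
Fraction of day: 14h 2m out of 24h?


0.5847 (58.47%)

Total minutes: 14×60 + 2 = 842
Day = 24×60 = 1440 minutes
Fraction = 842/1440 ≈ 0.5847
As a percentage: 842/1440 × 100 ≈ 58.47%


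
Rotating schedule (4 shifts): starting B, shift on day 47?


Shift D

Shifts: A, B, C, D
Start: B (index 1)
Day 47: (1 + 47 - 1) mod 4
= 47 mod 4
= 3
Index 3 → shift D


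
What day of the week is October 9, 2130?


Monday

Zeller's congruence:
q=9, m=10, k=30, j=21
h = (9 + ⌊13×11/5⌋ + 30 + ⌊30/4⌋ + ⌊21/4⌋ - 2×21) mod 7
= (9 + 28 + 30 + 7 + 5 - 42) mod 7
= 37 mod 7 = 2
h=2 → Monday


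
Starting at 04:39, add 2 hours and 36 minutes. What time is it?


07:15

Start: 279 minutes from midnight
Add: 156 minutes
Total: 435 minutes
Hours: 435 ÷ 60 = 7 remainder 15


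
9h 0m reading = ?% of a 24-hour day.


Time: 540 minutes
Day: 1440 minutes
Percentage = (540/1440) × 100 = 37.5%

37.5%


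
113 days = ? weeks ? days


Weeks: 113 ÷ 7 = 16 remainder 1

16 weeks 1 days


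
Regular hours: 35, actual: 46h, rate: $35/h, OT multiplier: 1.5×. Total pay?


$1802.50

Regular: 35h × $35 = $1225.00
Overtime: 46 - 35 = 11h
OT pay: 11h × $35 × 1.5 = $577.50
Total = $1225.00 + $577.50 = $1802.50


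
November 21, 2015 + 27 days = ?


Start: November 21, 2015
Add 27 days
November 21 → December 1: 30 - 21 + 1 = 10 days (27 - 10 = 17 left)
December 1 + 17 = December 18, 2015

December 18, 2015


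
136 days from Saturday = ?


Tuesday

Start: Saturday (index 5)
(5 + 136) mod 7
= 141 mod 7
= 1
Index 1 → Tuesday


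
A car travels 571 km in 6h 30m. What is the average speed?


87.8 km/h

Distance: 571 km
Time: 6h 30m = 390 min = 390/60 = 13/2 hours
Speed = 571 ÷ (13/2) = 571 × 2 / 13 = 1142/13 ≈ 87.8 km/h


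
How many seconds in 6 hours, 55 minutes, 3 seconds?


Hours: 6 × 3600 = 21600
Minutes: 55 × 60 = 3300
Seconds: 3
Total = 21600 + 3300 + 3 = 24903

24903 seconds


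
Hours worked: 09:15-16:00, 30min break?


Total time = (16×60+0) - (9×60+15)
= 960 - 555 = 405 min
Minus break: 405 - 30 = 375 min
= 6h 15m

6h 15m (375 minutes)


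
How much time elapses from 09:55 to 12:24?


End time in minutes: 12×60 + 24 = 744
Start time in minutes: 9×60 + 55 = 595
Difference = 744 - 595 = 149 minutes
= 2 hours 29 minutes

2h 29m


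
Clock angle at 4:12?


Hour hand = 4×30 + 12×0.5 = 126.0°
Minute hand = 12×6 = 72°
Difference = |126.0 - 72| = 54.0°

54.0°


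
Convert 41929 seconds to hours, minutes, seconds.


Hours: 41929 ÷ 3600 = 11 remainder 2329
Minutes: 2329 ÷ 60 = 38 remainder 49
Seconds: 49

11h 38m 49s


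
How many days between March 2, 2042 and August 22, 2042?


From March 2, 2042 to August 22, 2042
Rest of March 2042: 31 - 2 = 29
Full months: April 30, May 31, June 30, July 31
Days into August 2042: 22
Total = 29 + 30 + 31 + 30 + 31 + 22 = 173 days

173 days


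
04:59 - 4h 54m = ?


Start: 299 minutes from midnight
Subtract: 294 minutes
Remaining: 299 - 294 = 5
Hours: 0, Minutes: 5

00:05


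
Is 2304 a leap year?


Yes

Rules: divisible by 4 AND (not by 100 OR by 400)
2304 ÷ 4 = 576 exactly → divisible by 4
2304 ÷ 100 = 23 remainder 4 → not divisible by 100
Divisible by 4 but not by 100 → leap year


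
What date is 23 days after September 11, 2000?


Start: September 11, 2000
Add 23 days
September 11 → October 1: 30 - 11 + 1 = 20 days (23 - 20 = 3 left)
October 1 + 3 = October 4, 2000

October 4, 2000


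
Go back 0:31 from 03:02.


Start: 182 minutes from midnight
Subtract: 31 minutes
Remaining: 182 - 31 = 151
Hours: 2, Minutes: 31

02:31


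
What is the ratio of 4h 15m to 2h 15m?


Duration 1: 255 minutes
Duration 2: 135 minutes
Ratio = 255:135
GCD = 15
Simplified = 17:9
As a decimal: 17/9 ≈ 1.89

17:9 (1.89)


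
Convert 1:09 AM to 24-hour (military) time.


01:09

Input: 1:09 AM
AM hour stays: 1


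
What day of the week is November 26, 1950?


Zeller's congruence:
q=26, m=11, k=50, j=19
h = (26 + ⌊13×12/5⌋ + 50 + ⌊50/4⌋ + ⌊19/4⌋ - 2×19) mod 7
= (26 + 31 + 50 + 12 + 4 - 38) mod 7
= 85 mod 7 = 1
h=1 → Sunday

Sunday


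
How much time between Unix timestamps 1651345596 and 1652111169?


Difference = 1652111169 - 1651345596 = 765573 seconds
In hours: 765573 / 3600 ≈ 212.7
In days: 765573 / 86400 ≈ 8.86

765573 seconds (212.7 hours / 8.86 days)


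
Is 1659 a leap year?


No

Rules: divisible by 4 AND (not by 100 OR by 400)
1659 ÷ 4 = 414 remainder 3 → not divisible by 4
Not divisible by 4 → not a leap year


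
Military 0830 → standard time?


Hour: 8
8 < 12 → AM

8:30 AM


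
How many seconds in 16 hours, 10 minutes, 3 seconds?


Hours: 16 × 3600 = 57600
Minutes: 10 × 60 = 600
Seconds: 3
Total = 57600 + 600 + 3 = 58203

58203 seconds


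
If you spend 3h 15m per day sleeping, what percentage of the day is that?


13.5%

Time: 195 minutes
Day: 1440 minutes
Percentage = (195/1440) × 100 ≈ 13.5%


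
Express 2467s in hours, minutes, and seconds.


0h 41m 7s

Hours: 2467 ÷ 3600 = 0 remainder 2467
Minutes: 2467 ÷ 60 = 41 remainder 7
Seconds: 7


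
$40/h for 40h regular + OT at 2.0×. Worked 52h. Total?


Regular: 40h × $40 = $1600.00
Overtime: 52 - 40 = 12h
OT pay: 12h × $40 × 2.0 = $960.00
Total = $1600.00 + $960.00 = $2560.00

$2560.00


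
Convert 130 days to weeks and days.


18 weeks 4 days

Weeks: 130 ÷ 7 = 18 remainder 4


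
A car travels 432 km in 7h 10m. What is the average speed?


Distance: 432 km
Time: 7h 10m = 430 min = 430/60 = 43/6 hours
Speed = 432 ÷ (43/6) = 432 × 6 / 43 = 2592/43 ≈ 60.3 km/h

60.3 km/h


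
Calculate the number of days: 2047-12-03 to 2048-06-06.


186 days

From December 3, 2047 to June 6, 2048
Rest of December 2047: 31 - 3 = 28
Full months: January 31, February 2048 29, March 31, April 30, May 31
Days into June 2048: 6
Total = 28 + 31 + 29 + 31 + 30 + 31 + 6 = 186 days


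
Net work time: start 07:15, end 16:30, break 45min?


Total time = (16×60+30) - (7×60+15)
= 990 - 435 = 555 min
Minus break: 555 - 45 = 510 min
= 8h 30m

8h 30m (510 minutes)


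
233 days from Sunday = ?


Tuesday

Start: Sunday (index 6)
(6 + 233) mod 7
= 239 mod 7
= 1
Index 1 → Tuesday


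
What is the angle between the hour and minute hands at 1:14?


Hour hand = 1×30 + 14×0.5 = 37.0°
Minute hand = 14×6 = 84°
Difference = |37.0 - 84| = 47.0°

47.0°


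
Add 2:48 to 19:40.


22:28

Start: 1180 minutes from midnight
Add: 168 minutes
Total: 1348 minutes
Hours: 1348 ÷ 60 = 22 remainder 28


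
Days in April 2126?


Month: April (month 4)
April has 30 days

30 days


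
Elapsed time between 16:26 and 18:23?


1h 57m

End time in minutes: 18×60 + 23 = 1103
Start time in minutes: 16×60 + 26 = 986
Difference = 1103 - 986 = 117 minutes
= 1 hours 57 minutes


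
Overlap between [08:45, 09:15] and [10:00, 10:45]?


Meeting A: 525-555 (in minutes from midnight)
Meeting B: 600-645
Overlap start = max(525, 600) = 600
Overlap end = min(555, 645) = 555
Overlap = max(0, 555 - 600) = 0 min

0 minutes


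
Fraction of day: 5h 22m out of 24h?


0.2236 (22.36%)

Total minutes: 5×60 + 22 = 322
Day = 24×60 = 1440 minutes
Fraction = 322/1440 ≈ 0.2236
As a percentage: 322/1440 × 100 ≈ 22.36%


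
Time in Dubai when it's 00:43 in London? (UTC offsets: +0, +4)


04:43

Time difference = UTC+4 - UTC+0 = +4 hours
New hour = (0 + 4) mod 24
= 4 mod 24 = 4
Minutes unchanged → 04:43


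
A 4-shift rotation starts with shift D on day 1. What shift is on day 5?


Shifts: A, B, C, D
Start: D (index 3)
Day 5: (3 + 5 - 1) mod 4
= 7 mod 4
= 3
Index 3 → shift D

Shift D


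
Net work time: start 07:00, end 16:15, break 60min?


8h 15m (495 minutes)

Total time = (16×60+15) - (7×60+0)
= 975 - 420 = 555 min
Minus break: 555 - 60 = 495 min
= 8h 15m


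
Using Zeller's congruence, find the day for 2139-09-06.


Sunday

Zeller's congruence:
q=6, m=9, k=39, j=21
h = (6 + ⌊13×10/5⌋ + 39 + ⌊39/4⌋ + ⌊21/4⌋ - 2×21) mod 7
= (6 + 26 + 39 + 9 + 5 - 42) mod 7
= 43 mod 7 = 1
h=1 → Sunday


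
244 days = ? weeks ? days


Weeks: 244 ÷ 7 = 34 remainder 6

34 weeks 6 days


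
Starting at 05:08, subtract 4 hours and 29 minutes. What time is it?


00:39

Start: 308 minutes from midnight
Subtract: 269 minutes
Remaining: 308 - 269 = 39
Hours: 0, Minutes: 39


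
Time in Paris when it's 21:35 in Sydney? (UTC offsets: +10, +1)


Time difference = UTC+1 - UTC+10 = -9 hours
New hour = (21 -9) mod 24
= 12 mod 24 = 12
Minutes unchanged → 12:35

12:35


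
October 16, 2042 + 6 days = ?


Start: October 16, 2042
Add 6 days
October 16 + 6 = October 22, 2042

October 22, 2042


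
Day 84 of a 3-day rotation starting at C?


Shift B

Shifts: A, B, C
Start: C (index 2)
Day 84: (2 + 84 - 1) mod 3
= 85 mod 3
= 1
Index 1 → shift B


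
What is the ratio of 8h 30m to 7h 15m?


34:29 (1.17)

Duration 1: 510 minutes
Duration 2: 435 minutes
Ratio = 510:435
GCD = 15
Simplified = 34:29
As a decimal: 34/29 ≈ 1.17


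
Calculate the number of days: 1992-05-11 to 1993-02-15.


280 days

From May 11, 1992 to February 15, 1993
Rest of May 1992: 31 - 11 = 20
Full months: June 30, July 31, August 31, September 30, October 31, November 30, December 31, January 31
Days into February 1993: 15
Total = 20 + 30 + 31 + 31 + 30 + 31 + 30 + 31 + 31 + 15 = 280 days


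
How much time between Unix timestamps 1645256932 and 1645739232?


482300 seconds (134.0 hours / 5.58 days)

Difference = 1645739232 - 1645256932 = 482300 seconds
In hours: 482300 / 3600 ≈ 134.0
In days: 482300 / 86400 ≈ 5.58


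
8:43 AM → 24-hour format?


Input: 8:43 AM
AM hour stays: 8

08:43


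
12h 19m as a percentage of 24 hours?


Total minutes: 12×60 + 19 = 739
Day = 24×60 = 1440 minutes
Fraction = 739/1440 ≈ 0.5132
As a percentage: 739/1440 × 100 ≈ 51.32%

0.5132 (51.32%)


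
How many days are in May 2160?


31 days

Month: May (month 5)
May has 31 days


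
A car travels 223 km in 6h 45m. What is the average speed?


33.0 km/h

Distance: 223 km
Time: 6h 45m = 405 min = 405/60 = 27/4 hours
Speed = 223 ÷ (27/4) = 223 × 4 / 27 = 892/27 ≈ 33.0 km/h


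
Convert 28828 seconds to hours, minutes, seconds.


Hours: 28828 ÷ 3600 = 8 remainder 28
Minutes: 28 ÷ 60 = 0 remainder 28
Seconds: 28

8h 0m 28s


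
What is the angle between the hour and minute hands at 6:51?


100.5°

Hour hand = 6×30 + 51×0.5 = 205.5°
Minute hand = 51×6 = 306°
Difference = |205.5 - 306| = 100.5°


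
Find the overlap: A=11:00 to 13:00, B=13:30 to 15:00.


Meeting A: 660-780 (in minutes from midnight)
Meeting B: 810-900
Overlap start = max(660, 810) = 810
Overlap end = min(780, 900) = 780
Overlap = max(0, 780 - 810) = 0 min

0 minutes


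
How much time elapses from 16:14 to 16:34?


0h 20m

End time in minutes: 16×60 + 34 = 994
Start time in minutes: 16×60 + 14 = 974
Difference = 994 - 974 = 20 minutes
= 0 hours 20 minutes


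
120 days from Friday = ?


Saturday

Start: Friday (index 4)
(4 + 120) mod 7
= 124 mod 7
= 5
Index 5 → Saturday


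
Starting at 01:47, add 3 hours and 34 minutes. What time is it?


05:21

Start: 107 minutes from midnight
Add: 214 minutes
Total: 321 minutes
Hours: 321 ÷ 60 = 5 remainder 21


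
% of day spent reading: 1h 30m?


Time: 90 minutes
Day: 1440 minutes
Percentage = (90/1440) × 100 ≈ 6.3%

6.3%


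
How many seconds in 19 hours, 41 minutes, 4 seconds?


Hours: 19 × 3600 = 68400
Minutes: 41 × 60 = 2460
Seconds: 4
Total = 68400 + 2460 + 4 = 70864

70864 seconds


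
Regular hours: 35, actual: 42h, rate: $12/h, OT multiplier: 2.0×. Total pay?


$588.00

Regular: 35h × $12 = $420.00
Overtime: 42 - 35 = 7h
OT pay: 7h × $12 × 2.0 = $168.00
Total = $420.00 + $168.00 = $588.00


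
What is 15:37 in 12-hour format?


3:37 PM

Hour: 15
15 - 12 = 3 → PM


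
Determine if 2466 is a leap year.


Rules: divisible by 4 AND (not by 100 OR by 400)
2466 ÷ 4 = 616 remainder 2 → not divisible by 4
Not divisible by 4 → not a leap year

No


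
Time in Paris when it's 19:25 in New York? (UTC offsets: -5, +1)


01:25 (next day)

Time difference = UTC+1 - UTC-5 = +6 hours
New hour = (19 + 6) mod 24
= 25 mod 24 = 1
Minutes unchanged → 01:25; 25 ≥ 24 → next day


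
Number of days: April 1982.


30 days

Month: April (month 4)
April has 30 days


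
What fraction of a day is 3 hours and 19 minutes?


Total minutes: 3×60 + 19 = 199
Day = 24×60 = 1440 minutes
Fraction = 199/1440 ≈ 0.1382
As a percentage: 199/1440 × 100 ≈ 13.82%

0.1382 (13.82%)


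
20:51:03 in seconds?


75063 seconds

Hours: 20 × 3600 = 72000
Minutes: 51 × 60 = 3060
Seconds: 3
Total = 72000 + 3060 + 3 = 75063


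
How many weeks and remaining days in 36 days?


5 weeks 1 days

Weeks: 36 ÷ 7 = 5 remainder 1


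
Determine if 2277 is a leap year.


Rules: divisible by 4 AND (not by 100 OR by 400)
2277 ÷ 4 = 569 remainder 1 → not divisible by 4
Not divisible by 4 → not a leap year

No


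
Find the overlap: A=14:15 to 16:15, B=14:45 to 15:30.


45 minutes

Meeting A: 855-975 (in minutes from midnight)
Meeting B: 885-930
Overlap start = max(855, 885) = 885
Overlap end = min(975, 930) = 930
Overlap = max(0, 930 - 885) = 45 min


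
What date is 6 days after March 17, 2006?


Start: March 17, 2006
Add 6 days
March 17 + 6 = March 23, 2006

March 23, 2006


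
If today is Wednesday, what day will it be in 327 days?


Monday

Start: Wednesday (index 2)
(2 + 327) mod 7
= 329 mod 7
= 0
Index 0 → Monday


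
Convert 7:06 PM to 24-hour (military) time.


19:06

Input: 7:06 PM
PM: 7 + 12 = 19


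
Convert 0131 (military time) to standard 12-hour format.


Hour: 1
1 < 12 → AM

1:31 AM


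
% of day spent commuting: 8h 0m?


33.3%

Time: 480 minutes
Day: 1440 minutes
Percentage = (480/1440) × 100 ≈ 33.3%


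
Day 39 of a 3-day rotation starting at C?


Shift B

Shifts: A, B, C
Start: C (index 2)
Day 39: (2 + 39 - 1) mod 3
= 40 mod 3
= 1
Index 1 → shift B


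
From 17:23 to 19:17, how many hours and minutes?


1h 54m

End time in minutes: 19×60 + 17 = 1157
Start time in minutes: 17×60 + 23 = 1043
Difference = 1157 - 1043 = 114 minutes
= 1 hours 54 minutes


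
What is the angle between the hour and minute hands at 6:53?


Hour hand = 6×30 + 53×0.5 = 206.5°
Minute hand = 53×6 = 318°
Difference = |206.5 - 318| = 111.5°

111.5°


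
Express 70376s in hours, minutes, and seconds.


Hours: 70376 ÷ 3600 = 19 remainder 1976
Minutes: 1976 ÷ 60 = 32 remainder 56
Seconds: 56

19h 32m 56s


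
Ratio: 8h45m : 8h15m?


35:33 (1.06)

Duration 1: 525 minutes
Duration 2: 495 minutes
Ratio = 525:495
GCD = 15
Simplified = 35:33
As a decimal: 35/33 ≈ 1.06


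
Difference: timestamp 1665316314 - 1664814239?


Difference = 1665316314 - 1664814239 = 502075 seconds
In hours: 502075 / 3600 ≈ 139.5
In days: 502075 / 86400 ≈ 5.81

502075 seconds (139.5 hours / 5.81 days)


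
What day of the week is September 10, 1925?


Thursday

Zeller's congruence:
q=10, m=9, k=25, j=19
h = (10 + ⌊13×10/5⌋ + 25 + ⌊25/4⌋ + ⌊19/4⌋ - 2×19) mod 7
= (10 + 26 + 25 + 6 + 4 - 38) mod 7
= 33 mod 7 = 5
h=5 → Thursday


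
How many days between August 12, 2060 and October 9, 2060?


58 days

From August 12, 2060 to October 9, 2060
Rest of August 2060: 31 - 12 = 19
Full months: September 30
Days into October 2060: 9
Total = 19 + 30 + 9 = 58 days


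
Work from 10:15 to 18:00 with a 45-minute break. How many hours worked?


7h 0m (420 minutes)

Total time = (18×60+0) - (10×60+15)
= 1080 - 615 = 465 min
Minus break: 465 - 45 = 420 min
= 7h 0m


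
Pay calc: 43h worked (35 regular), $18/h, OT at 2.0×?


$918.00

Regular: 35h × $18 = $630.00
Overtime: 43 - 35 = 8h
OT pay: 8h × $18 × 2.0 = $288.00
Total = $630.00 + $288.00 = $918.00


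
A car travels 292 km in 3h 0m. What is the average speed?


Distance: 292 km
Time: 3 hours
Speed = 292 / 3 ≈ 97.3 km/h

97.3 km/h


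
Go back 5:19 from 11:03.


05:44

Start: 663 minutes from midnight
Subtract: 319 minutes
Remaining: 663 - 319 = 344
Hours: 5, Minutes: 44


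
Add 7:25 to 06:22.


13:47

Start: 382 minutes from midnight
Add: 445 minutes
Total: 827 minutes
Hours: 827 ÷ 60 = 13 remainder 47


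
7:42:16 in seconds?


Hours: 7 × 3600 = 25200
Minutes: 42 × 60 = 2520
Seconds: 16
Total = 25200 + 2520 + 16 = 27736

27736 seconds


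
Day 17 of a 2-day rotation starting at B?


Shifts: A, B
Start: B (index 1)
Day 17: (1 + 17 - 1) mod 2
= 17 mod 2
= 1
Index 1 → shift B

Shift B


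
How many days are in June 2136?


30 days

Month: June (month 6)
June has 30 days


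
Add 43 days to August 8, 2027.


September 20, 2027

Start: August 8, 2027
Add 43 days
August 8 → September 1: 31 - 8 + 1 = 24 days (43 - 24 = 19 left)
September 1 + 19 = September 20, 2027


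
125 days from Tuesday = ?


Start: Tuesday (index 1)
(1 + 125) mod 7
= 126 mod 7
= 0
Index 0 → Monday

Monday


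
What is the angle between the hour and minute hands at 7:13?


Hour hand = 7×30 + 13×0.5 = 216.5°
Minute hand = 13×6 = 78°
Difference = |216.5 - 78| = 138.5°

138.5°


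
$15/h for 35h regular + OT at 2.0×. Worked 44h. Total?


$795.00

Regular: 35h × $15 = $525.00
Overtime: 44 - 35 = 9h
OT pay: 9h × $15 × 2.0 = $270.00
Total = $525.00 + $270.00 = $795.00


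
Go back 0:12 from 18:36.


Start: 1116 minutes from midnight
Subtract: 12 minutes
Remaining: 1116 - 12 = 1104
Hours: 18, Minutes: 24

18:24


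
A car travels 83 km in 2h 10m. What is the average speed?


Distance: 83 km
Time: 2h 10m = 130 min = 130/60 = 13/6 hours
Speed = 83 ÷ (13/6) = 83 × 6 / 13 = 498/13 ≈ 38.3 km/h

38.3 km/h


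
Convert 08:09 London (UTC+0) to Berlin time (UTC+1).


Time difference = UTC+1 - UTC+0 = +1 hours
New hour = (8 + 1) mod 24
= 9 mod 24 = 9
Minutes unchanged → 09:09

09:09


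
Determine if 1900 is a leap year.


No

Rules: divisible by 4 AND (not by 100 OR by 400)
1900 ÷ 4 = 475 exactly → divisible by 4
1900 ÷ 100 = 19 exactly → divisible by 100
1900 ÷ 400 = 4 remainder 300 → not divisible by 400
Divisible by 100 but not by 400 → not a leap year


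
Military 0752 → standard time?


Hour: 7
7 < 12 → AM

7:52 AM


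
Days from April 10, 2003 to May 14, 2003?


34 days

From April 10, 2003 to May 14, 2003
Rest of April 2003: 30 - 10 = 20
Days into May 2003: 14
Total = 20 + 14 = 34 days


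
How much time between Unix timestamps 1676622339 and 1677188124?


Difference = 1677188124 - 1676622339 = 565785 seconds
In hours: 565785 / 3600 ≈ 157.2
In days: 565785 / 86400 ≈ 6.55

565785 seconds (157.2 hours / 6.55 days)


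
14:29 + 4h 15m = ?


Start: 869 minutes from midnight
Add: 255 minutes
Total: 1124 minutes
Hours: 1124 ÷ 60 = 18 remainder 44

18:44


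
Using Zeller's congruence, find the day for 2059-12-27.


Saturday

Zeller's congruence:
q=27, m=12, k=59, j=20
h = (27 + ⌊13×13/5⌋ + 59 + ⌊59/4⌋ + ⌊20/4⌋ - 2×20) mod 7
= (27 + 33 + 59 + 14 + 5 - 40) mod 7
= 98 mod 7 = 0
h=0 → Saturday


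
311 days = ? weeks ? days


Weeks: 311 ÷ 7 = 44 remainder 3

44 weeks 3 days


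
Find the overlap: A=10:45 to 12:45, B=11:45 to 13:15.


60 minutes

Meeting A: 645-765 (in minutes from midnight)
Meeting B: 705-795
Overlap start = max(645, 705) = 705
Overlap end = min(765, 795) = 765
Overlap = max(0, 765 - 705) = 60 min


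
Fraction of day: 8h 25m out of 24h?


Total minutes: 8×60 + 25 = 505
Day = 24×60 = 1440 minutes
Fraction = 505/1440 ≈ 0.3507
As a percentage: 505/1440 × 100 ≈ 35.07%

0.3507 (35.07%)


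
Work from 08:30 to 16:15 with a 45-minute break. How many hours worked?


Total time = (16×60+15) - (8×60+30)
= 975 - 510 = 465 min
Minus break: 465 - 45 = 420 min
= 7h 0m

7h 0m (420 minutes)


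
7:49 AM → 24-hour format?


Input: 7:49 AM
AM hour stays: 7

07:49


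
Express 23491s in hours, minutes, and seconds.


6h 31m 31s

Hours: 23491 ÷ 3600 = 6 remainder 1891
Minutes: 1891 ÷ 60 = 31 remainder 31
Seconds: 31


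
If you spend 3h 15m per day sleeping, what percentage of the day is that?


Time: 195 minutes
Day: 1440 minutes
Percentage = (195/1440) × 100 ≈ 13.5%

13.5%


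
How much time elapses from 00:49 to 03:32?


2h 43m

End time in minutes: 3×60 + 32 = 212
Start time in minutes: 0×60 + 49 = 49
Difference = 212 - 49 = 163 minutes
= 2 hours 43 minutes


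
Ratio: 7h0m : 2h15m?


Duration 1: 420 minutes
Duration 2: 135 minutes
Ratio = 420:135
GCD = 15
Simplified = 28:9
As a decimal: 28/9 ≈ 3.11

28:9 (3.11)


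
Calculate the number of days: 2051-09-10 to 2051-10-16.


From September 10, 2051 to October 16, 2051
Rest of September 2051: 30 - 10 = 20
Days into October 2051: 16
Total = 20 + 16 = 36 days

36 days


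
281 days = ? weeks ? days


40 weeks 1 days

Weeks: 281 ÷ 7 = 40 remainder 1


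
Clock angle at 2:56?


Hour hand = 2×30 + 56×0.5 = 88.0°
Minute hand = 56×6 = 336°
Difference = |88.0 - 336| = 248.0°
Since > 180°: 360 - 248.0 = 112.0°

112.0°


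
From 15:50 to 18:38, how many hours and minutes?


2h 48m

End time in minutes: 18×60 + 38 = 1118
Start time in minutes: 15×60 + 50 = 950
Difference = 1118 - 950 = 168 minutes
= 2 hours 48 minutes


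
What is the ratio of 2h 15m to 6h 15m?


Duration 1: 135 minutes
Duration 2: 375 minutes
Ratio = 135:375
GCD = 15
Simplified = 9:25
As a decimal: 9/25 = 0.36

9:25 (0.36)


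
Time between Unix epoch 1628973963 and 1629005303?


Difference = 1629005303 - 1628973963 = 31340 seconds
In hours: 31340 / 3600 ≈ 8.7
In days: 31340 / 86400 ≈ 0.36

31340 seconds (8.7 hours / 0.36 days)


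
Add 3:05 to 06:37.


Start: 397 minutes from midnight
Add: 185 minutes
Total: 582 minutes
Hours: 582 ÷ 60 = 9 remainder 42

09:42


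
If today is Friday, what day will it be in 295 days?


Start: Friday (index 4)
(4 + 295) mod 7
= 299 mod 7
= 5
Index 5 → Saturday

Saturday


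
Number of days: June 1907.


30 days

Month: June (month 6)
June has 30 days


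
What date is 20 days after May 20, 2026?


June 9, 2026

Start: May 20, 2026
Add 20 days
May 20 → June 1: 31 - 20 + 1 = 12 days (20 - 12 = 8 left)
June 1 + 8 = June 9, 2026


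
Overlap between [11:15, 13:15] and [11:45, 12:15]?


30 minutes

Meeting A: 675-795 (in minutes from midnight)
Meeting B: 705-735
Overlap start = max(675, 705) = 705
Overlap end = min(795, 735) = 735
Overlap = max(0, 735 - 705) = 30 min


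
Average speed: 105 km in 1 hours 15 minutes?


84.0 km/h

Distance: 105 km
Time: 1h 15m = 75 min = 75/60 = 5/4 hours
Speed = 105 ÷ (5/4) = 105 × 4 / 5 = 420/5 = 84.0 km/h


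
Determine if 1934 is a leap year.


Rules: divisible by 4 AND (not by 100 OR by 400)
1934 ÷ 4 = 483 remainder 2 → not divisible by 4
Not divisible by 4 → not a leap year

No


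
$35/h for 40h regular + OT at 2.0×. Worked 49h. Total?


Regular: 40h × $35 = $1400.00
Overtime: 49 - 40 = 9h
OT pay: 9h × $35 × 2.0 = $630.00
Total = $1400.00 + $630.00 = $2030.00

$2030.00


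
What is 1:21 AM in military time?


01:21

Input: 1:21 AM
AM hour stays: 1


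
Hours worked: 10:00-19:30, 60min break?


Total time = (19×60+30) - (10×60+0)
= 1170 - 600 = 570 min
Minus break: 570 - 60 = 510 min
= 8h 30m

8h 30m (510 minutes)


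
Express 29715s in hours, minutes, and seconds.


8h 15m 15s

Hours: 29715 ÷ 3600 = 8 remainder 915
Minutes: 915 ÷ 60 = 15 remainder 15
Seconds: 15


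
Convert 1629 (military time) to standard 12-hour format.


Hour: 16
16 - 12 = 4 → PM

4:29 PM


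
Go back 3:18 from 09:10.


Start: 550 minutes from midnight
Subtract: 198 minutes
Remaining: 550 - 198 = 352
Hours: 5, Minutes: 52

05:52


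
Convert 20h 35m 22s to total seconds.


74122 seconds

Hours: 20 × 3600 = 72000
Minutes: 35 × 60 = 2100
Seconds: 22
Total = 72000 + 2100 + 22 = 74122


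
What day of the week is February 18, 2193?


Zeller's congruence:
q=18, m=14, k=92, j=21
h = (18 + ⌊13×15/5⌋ + 92 + ⌊92/4⌋ + ⌊21/4⌋ - 2×21) mod 7
= (18 + 39 + 92 + 23 + 5 - 42) mod 7
= 135 mod 7 = 2
h=2 → Monday

Monday


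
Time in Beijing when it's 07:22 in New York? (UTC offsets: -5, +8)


Time difference = UTC+8 - UTC-5 = +13 hours
New hour = (7 + 13) mod 24
= 20 mod 24 = 20
Minutes unchanged → 20:22

20:22


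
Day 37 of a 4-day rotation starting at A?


Shifts: A, B, C, D
Start: A (index 0)
Day 37: (0 + 37 - 1) mod 4
= 36 mod 4
= 0
Index 0 → shift A

Shift A


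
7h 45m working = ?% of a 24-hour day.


32.3%

Time: 465 minutes
Day: 1440 minutes
Percentage = (465/1440) × 100 ≈ 32.3%


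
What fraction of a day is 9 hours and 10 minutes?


Total minutes: 9×60 + 10 = 550
Day = 24×60 = 1440 minutes
Fraction = 550/1440 ≈ 0.3819
As a percentage: 550/1440 × 100 ≈ 38.19%

0.3819 (38.19%)


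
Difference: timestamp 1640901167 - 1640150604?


Difference = 1640901167 - 1640150604 = 750563 seconds
In hours: 750563 / 3600 ≈ 208.5
In days: 750563 / 86400 ≈ 8.69

750563 seconds (208.5 hours / 8.69 days)


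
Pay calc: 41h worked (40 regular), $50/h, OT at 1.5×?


$2075.00

Regular: 40h × $50 = $2000.00
Overtime: 41 - 40 = 1h
OT pay: 1h × $50 × 1.5 = $75.00
Total = $2000.00 + $75.00 = $2075.00


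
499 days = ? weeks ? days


Weeks: 499 ÷ 7 = 71 remainder 2

71 weeks 2 days


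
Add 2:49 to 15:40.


Start: 940 minutes from midnight
Add: 169 minutes
Total: 1109 minutes
Hours: 1109 ÷ 60 = 18 remainder 29

18:29


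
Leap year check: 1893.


Rules: divisible by 4 AND (not by 100 OR by 400)
1893 ÷ 4 = 473 remainder 1 → not divisible by 4
Not divisible by 4 → not a leap year

No


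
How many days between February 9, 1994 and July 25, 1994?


166 days

From February 9, 1994 to July 25, 1994
Rest of February 1994: 28 - 9 = 19
Full months: March 31, April 30, May 31, June 30
Days into July 1994: 25
Total = 19 + 31 + 30 + 31 + 30 + 25 = 166 days


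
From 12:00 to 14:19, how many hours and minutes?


2h 19m

End time in minutes: 14×60 + 19 = 859
Start time in minutes: 12×60 + 0 = 720
Difference = 859 - 720 = 139 minutes
= 2 hours 19 minutes


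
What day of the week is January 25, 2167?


Sunday

Zeller's congruence:
q=25, m=13, k=66, j=21
h = (25 + ⌊13×14/5⌋ + 66 + ⌊66/4⌋ + ⌊21/4⌋ - 2×21) mod 7
= (25 + 36 + 66 + 16 + 5 - 42) mod 7
= 106 mod 7 = 1
h=1 → Sunday


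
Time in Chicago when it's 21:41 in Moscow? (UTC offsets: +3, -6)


Time difference = UTC-6 - UTC+3 = -9 hours
New hour = (21 -9) mod 24
= 12 mod 24 = 12
Minutes unchanged → 12:41

12:41


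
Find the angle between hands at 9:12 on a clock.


Hour hand = 9×30 + 12×0.5 = 276.0°
Minute hand = 12×6 = 72°
Difference = |276.0 - 72| = 204.0°
Since > 180°: 360 - 204.0 = 156.0°

156.0°


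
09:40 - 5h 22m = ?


04:18

Start: 580 minutes from midnight
Subtract: 322 minutes
Remaining: 580 - 322 = 258
Hours: 4, Minutes: 18


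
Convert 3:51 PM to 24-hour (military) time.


Input: 3:51 PM
PM: 3 + 12 = 15

15:51


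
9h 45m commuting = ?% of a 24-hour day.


40.6%

Time: 585 minutes
Day: 1440 minutes
Percentage = (585/1440) × 100 ≈ 40.6%


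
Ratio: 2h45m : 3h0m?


11:12 (0.92)

Duration 1: 165 minutes
Duration 2: 180 minutes
Ratio = 165:180
GCD = 15
Simplified = 11:12
As a decimal: 11/12 ≈ 0.92


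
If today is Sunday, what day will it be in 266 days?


Sunday

Start: Sunday (index 6)
(6 + 266) mod 7
= 272 mod 7
= 6
Index 6 → Sunday


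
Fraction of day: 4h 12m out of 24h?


Total minutes: 4×60 + 12 = 252
Day = 24×60 = 1440 minutes
Fraction = 252/1440 = 0.1750
As a percentage: 252/1440 × 100 = 17.50%

0.1750 (17.50%)


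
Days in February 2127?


Month: February (month 2)
February: 28 or 29 (leap year)
2127 leap year? No

28 days


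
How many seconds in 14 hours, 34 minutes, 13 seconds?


52453 seconds

Hours: 14 × 3600 = 50400
Minutes: 34 × 60 = 2040
Seconds: 13
Total = 50400 + 2040 + 13 = 52453


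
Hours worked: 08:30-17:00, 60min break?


7h 30m (450 minutes)

Total time = (17×60+0) - (8×60+30)
= 1020 - 510 = 510 min
Minus break: 510 - 60 = 450 min
= 7h 30m


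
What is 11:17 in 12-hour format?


11:17 AM

Hour: 11
11 < 12 → AM


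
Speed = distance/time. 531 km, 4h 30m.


Distance: 531 km
Time: 4h 30m = 270 min = 270/60 = 9/2 hours
Speed = 531 ÷ (9/2) = 531 × 2 / 9 = 1062/9 = 118.0 km/h

118.0 km/h


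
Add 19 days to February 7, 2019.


Start: February 7, 2019
Add 19 days
February 7 + 19 = February 26, 2019

February 26, 2019


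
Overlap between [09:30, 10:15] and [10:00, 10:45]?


Meeting A: 570-615 (in minutes from midnight)
Meeting B: 600-645
Overlap start = max(570, 600) = 600
Overlap end = min(615, 645) = 615
Overlap = max(0, 615 - 600) = 15 min

15 minutes


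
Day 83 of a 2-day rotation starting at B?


Shifts: A, B
Start: B (index 1)
Day 83: (1 + 83 - 1) mod 2
= 83 mod 2
= 1
Index 1 → shift B

Shift B


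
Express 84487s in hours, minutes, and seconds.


23h 28m 7s

Hours: 84487 ÷ 3600 = 23 remainder 1687
Minutes: 1687 ÷ 60 = 28 remainder 7
Seconds: 7


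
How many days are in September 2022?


Month: September (month 9)
September has 30 days

30 days


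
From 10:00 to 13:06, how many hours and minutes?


End time in minutes: 13×60 + 6 = 786
Start time in minutes: 10×60 + 0 = 600
Difference = 786 - 600 = 186 minutes
= 3 hours 6 minutes

3h 6m


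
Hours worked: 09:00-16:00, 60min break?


6h 0m (360 minutes)

Total time = (16×60+0) - (9×60+0)
= 960 - 540 = 420 min
Minus break: 420 - 60 = 360 min
= 6h 0m


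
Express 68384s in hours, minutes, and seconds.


Hours: 68384 ÷ 3600 = 18 remainder 3584
Minutes: 3584 ÷ 60 = 59 remainder 44
Seconds: 44

18h 59m 44s


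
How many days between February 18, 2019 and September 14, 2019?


208 days

From February 18, 2019 to September 14, 2019
Rest of February 2019: 28 - 18 = 10
Full months: March 31, April 30, May 31, June 30, July 31, August 31
Days into September 2019: 14
Total = 10 + 31 + 30 + 31 + 30 + 31 + 31 + 14 = 208 days


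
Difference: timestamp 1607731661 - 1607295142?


Difference = 1607731661 - 1607295142 = 436519 seconds
In hours: 436519 / 3600 ≈ 121.3
In days: 436519 / 86400 ≈ 5.05

436519 seconds (121.3 hours / 5.05 days)
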